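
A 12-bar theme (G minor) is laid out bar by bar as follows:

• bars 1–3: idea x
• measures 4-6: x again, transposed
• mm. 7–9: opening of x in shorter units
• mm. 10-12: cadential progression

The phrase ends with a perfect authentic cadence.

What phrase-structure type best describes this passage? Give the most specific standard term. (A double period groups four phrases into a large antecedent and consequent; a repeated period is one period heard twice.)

sentence

Basic idea (bars 1-3) + its repetition (mm. 4–6) form the presentation; fragmentation and cadence (mm. 7-12) form the continuation — the 12-bar whole is a sentence.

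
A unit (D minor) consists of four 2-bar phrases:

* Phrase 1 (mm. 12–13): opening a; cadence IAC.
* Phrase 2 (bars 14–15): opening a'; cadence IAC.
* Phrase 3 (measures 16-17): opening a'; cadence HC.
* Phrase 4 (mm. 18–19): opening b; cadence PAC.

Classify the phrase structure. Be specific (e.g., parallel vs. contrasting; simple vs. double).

parallel double period

Four phrases in two halves: the first half (mm. 12–15) ends with an imperfect authentic cadence, the second (mm. 16–19) with a perfect authentic cadence — a large antecedent–consequent pair, i.e. a double period.
Phrase 3 begins with the same material as phrase 1, making it parallel.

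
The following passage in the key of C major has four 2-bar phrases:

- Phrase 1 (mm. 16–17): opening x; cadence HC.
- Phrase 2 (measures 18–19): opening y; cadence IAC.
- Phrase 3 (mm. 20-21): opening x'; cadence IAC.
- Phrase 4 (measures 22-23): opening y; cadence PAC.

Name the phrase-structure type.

Four phrases in two halves: the first half (mm. 16–19) ends with an imperfect authentic cadence, the second (mm. 20–23) with a perfect authentic cadence — a large antecedent–consequent pair, i.e. a double period.
Phrase 3 begins with the same material as phrase 1, making it parallel.

parallel double period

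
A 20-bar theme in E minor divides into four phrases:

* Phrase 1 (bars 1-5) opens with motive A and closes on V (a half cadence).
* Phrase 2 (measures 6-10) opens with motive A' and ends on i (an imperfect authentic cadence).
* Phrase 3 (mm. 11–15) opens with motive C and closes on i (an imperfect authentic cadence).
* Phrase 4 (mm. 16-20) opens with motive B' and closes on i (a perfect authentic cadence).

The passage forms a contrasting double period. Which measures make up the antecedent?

measures 1–10

In a double period the first pair of phrases (ending imperfect authentic cadence) is the large antecedent and the second pair (ending perfect authentic cadence) is the large consequent; the antecedent is measures 1–10.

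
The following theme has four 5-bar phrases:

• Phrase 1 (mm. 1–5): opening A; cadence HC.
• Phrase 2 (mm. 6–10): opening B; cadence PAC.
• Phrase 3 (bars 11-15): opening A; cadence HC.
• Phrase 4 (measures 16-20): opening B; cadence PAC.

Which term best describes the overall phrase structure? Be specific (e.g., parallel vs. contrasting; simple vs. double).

repeated period

The cadence pattern HC–PAC–HC–PAC is weak–strong twice, and phrases 3–4 restate phrases 1–2: a period heard twice, not a double period (which would end weakly at phrase 2).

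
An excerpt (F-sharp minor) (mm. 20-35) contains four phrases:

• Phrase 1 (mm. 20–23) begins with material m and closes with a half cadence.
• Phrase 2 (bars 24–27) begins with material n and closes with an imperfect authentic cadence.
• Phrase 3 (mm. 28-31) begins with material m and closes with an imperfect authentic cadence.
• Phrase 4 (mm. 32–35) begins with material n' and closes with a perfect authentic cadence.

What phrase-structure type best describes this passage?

Four phrases in two halves: the first half (mm. 20–27) ends with an imperfect authentic cadence, the second (mm. 28–35) with a perfect authentic cadence — a large antecedent–consequent pair, i.e. a double period.
Phrase 3 begins with the same material as phrase 1, making it parallel.

parallel double period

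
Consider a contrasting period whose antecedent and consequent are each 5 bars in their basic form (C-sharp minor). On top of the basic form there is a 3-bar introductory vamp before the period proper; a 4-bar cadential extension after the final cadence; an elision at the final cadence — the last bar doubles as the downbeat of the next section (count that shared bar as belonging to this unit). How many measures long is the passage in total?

17 measures

Basic contrasting period: 5 + 5 = 10 bars.
10 (basic form) + 3 (introduction) + 4 (cadential extension) = 17.
The elision shares a bar with the next section but does not change this unit's count.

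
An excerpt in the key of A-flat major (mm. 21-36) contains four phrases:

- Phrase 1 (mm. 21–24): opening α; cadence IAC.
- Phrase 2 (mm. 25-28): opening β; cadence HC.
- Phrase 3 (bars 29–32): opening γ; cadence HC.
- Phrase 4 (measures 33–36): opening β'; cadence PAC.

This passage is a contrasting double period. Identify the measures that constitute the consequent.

measures 29–36

In a double period the four phrases pair into a large antecedent (phrases 1–2, ending half cadence) and a large consequent (phrases 3–4, ending perfect authentic cadence). The consequent spans mm. 29-36.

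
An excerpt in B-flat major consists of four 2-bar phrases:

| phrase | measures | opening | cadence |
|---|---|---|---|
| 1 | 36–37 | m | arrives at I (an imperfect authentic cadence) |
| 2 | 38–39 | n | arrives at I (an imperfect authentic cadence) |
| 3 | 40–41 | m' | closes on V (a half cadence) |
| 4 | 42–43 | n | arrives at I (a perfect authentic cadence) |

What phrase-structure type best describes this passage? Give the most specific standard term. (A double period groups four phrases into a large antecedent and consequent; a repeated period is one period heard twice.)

parallel double period

Four phrases in two halves: the first half (bars 36–39) ends with an imperfect authentic cadence, the second (mm. 40–43) with a perfect authentic cadence — a large antecedent–consequent pair, i.e. a double period.
Phrase 3 begins with the same material as phrase 1, making it parallel.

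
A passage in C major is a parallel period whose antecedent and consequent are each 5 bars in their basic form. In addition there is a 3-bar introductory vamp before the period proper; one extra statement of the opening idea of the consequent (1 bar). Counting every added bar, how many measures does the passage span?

14 measures

Basic parallel period: 5 + 5 = 10 bars.
10 (basic form) + 3 (introduction) + 1 (extra statement) = 14.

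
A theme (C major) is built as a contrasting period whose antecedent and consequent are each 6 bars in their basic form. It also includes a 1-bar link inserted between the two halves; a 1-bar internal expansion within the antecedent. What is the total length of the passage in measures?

14 measures

Basic contrasting period: 6 + 6 = 12 bars.
12 (basic form) + 1 (link) + 1 (internal expansion) = 14.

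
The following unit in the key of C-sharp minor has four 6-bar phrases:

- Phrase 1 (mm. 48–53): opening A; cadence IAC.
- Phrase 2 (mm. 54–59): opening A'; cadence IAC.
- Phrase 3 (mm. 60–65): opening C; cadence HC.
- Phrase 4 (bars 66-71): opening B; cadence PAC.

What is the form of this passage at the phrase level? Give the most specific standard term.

contrasting double period

Four phrases in two halves: the first half (mm. 48-59) ends with an imperfect authentic cadence, the second (mm. 60–71) with a perfect authentic cadence — a large antecedent–consequent pair, i.e. a double period.
Phrase 3 begins with different material from phrase 1, making it contrasting.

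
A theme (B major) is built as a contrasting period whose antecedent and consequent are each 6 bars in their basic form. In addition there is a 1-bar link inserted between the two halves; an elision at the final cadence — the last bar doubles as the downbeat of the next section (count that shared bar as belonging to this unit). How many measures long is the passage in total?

13 measures

Basic contrasting period: 6 + 6 = 12 bars.
12 (basic form) + 1 (link) = 13.
The elision shares a bar with the next section but does not change this unit's count.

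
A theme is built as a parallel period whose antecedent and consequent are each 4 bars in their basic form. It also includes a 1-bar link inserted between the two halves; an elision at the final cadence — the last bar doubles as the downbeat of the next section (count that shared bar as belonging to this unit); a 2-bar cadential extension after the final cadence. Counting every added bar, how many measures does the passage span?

Basic parallel period: 4 + 4 = 8 bars.
8 (basic form) + 1 (link) + 2 (cadential extension) = 11.
The elision shares a bar with the next section but does not change this unit's count.

11 measures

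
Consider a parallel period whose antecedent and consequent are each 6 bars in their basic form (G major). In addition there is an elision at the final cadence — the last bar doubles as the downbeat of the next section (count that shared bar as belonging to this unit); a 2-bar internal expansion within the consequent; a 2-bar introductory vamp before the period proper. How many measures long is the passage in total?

16 measures

Basic parallel period: 6 + 6 = 12 bars.
12 (basic form) + 2 (internal expansion) + 2 (introduction) = 16.
The elision shares a bar with the next section but does not change this unit's count.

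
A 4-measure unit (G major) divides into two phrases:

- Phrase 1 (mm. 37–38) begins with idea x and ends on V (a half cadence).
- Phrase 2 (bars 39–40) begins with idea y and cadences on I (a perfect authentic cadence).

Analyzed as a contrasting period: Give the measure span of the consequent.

The antecedent is the phrase ending with the weaker cadence (half cadence, phrase 1) and the consequent the one ending more conclusively (perfect authentic cadence, phrase 2); the consequent is mm. 39–40.

measures 39–40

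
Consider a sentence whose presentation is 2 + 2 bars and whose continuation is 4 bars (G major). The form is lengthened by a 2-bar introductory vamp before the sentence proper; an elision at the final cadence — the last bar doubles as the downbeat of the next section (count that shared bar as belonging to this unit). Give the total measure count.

Basic sentence: 2 + 2 + 4 = 8 bars.
8 (basic form) + 2 (introduction) = 10.
The elision shares a bar with the next section but does not change this unit's count.

10 measures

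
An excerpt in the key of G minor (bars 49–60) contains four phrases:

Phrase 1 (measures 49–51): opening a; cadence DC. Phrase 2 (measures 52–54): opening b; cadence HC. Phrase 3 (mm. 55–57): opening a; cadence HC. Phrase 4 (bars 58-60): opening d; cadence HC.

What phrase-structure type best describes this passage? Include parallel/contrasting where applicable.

phrase group

Phrase 4 ends with a half cadence, no stronger than phrase 2's half cadence, so the four phrases do not form a double period; nor do phrases 3–4 duplicate 1–2, so it is not a repeated period. With no phrase reaching a conclusive cadence, the passage is a phrase group.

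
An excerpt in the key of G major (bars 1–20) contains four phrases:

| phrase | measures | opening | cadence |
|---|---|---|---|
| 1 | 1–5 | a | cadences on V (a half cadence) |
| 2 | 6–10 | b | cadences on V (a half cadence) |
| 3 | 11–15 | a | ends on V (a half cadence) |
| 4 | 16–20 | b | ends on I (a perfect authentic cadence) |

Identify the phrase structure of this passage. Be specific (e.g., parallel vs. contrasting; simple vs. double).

Four phrases in two halves: the first half (measures 1-10) ends with a half cadence, the second (mm. 11–20) with a perfect authentic cadence — a large antecedent–consequent pair, i.e. a double period.
Phrase 3 begins with the same material as phrase 1, making it parallel.

parallel double period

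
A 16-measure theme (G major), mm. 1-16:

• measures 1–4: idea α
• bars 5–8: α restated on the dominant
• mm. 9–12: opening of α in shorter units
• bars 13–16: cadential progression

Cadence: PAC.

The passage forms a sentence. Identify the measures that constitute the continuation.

After the presentation (mm. 1-8), the continuation covers the fragmentation through the cadence: measures 9–16.

measures 9–16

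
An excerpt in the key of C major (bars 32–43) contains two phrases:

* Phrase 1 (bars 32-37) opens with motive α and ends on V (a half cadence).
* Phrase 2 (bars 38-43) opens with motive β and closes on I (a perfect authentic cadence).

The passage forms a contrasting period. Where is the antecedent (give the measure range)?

measures 32–37

The antecedent is the phrase ending with the weaker cadence (half cadence, phrase 1) and the consequent the one ending more conclusively (perfect authentic cadence, phrase 2); the antecedent is mm. 32–37.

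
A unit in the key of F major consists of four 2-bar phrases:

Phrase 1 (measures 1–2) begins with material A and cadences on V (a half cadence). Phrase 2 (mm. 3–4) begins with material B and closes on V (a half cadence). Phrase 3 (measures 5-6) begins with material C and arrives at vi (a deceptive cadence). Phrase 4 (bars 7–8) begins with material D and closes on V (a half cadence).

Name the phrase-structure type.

phrase group

Phrase 4 ends with a half cadence, no stronger than phrase 2's half cadence, so the four phrases do not form a double period; nor do phrases 3–4 duplicate 1–2, so it is not a repeated period. With no phrase reaching a conclusive cadence, the passage is a phrase group.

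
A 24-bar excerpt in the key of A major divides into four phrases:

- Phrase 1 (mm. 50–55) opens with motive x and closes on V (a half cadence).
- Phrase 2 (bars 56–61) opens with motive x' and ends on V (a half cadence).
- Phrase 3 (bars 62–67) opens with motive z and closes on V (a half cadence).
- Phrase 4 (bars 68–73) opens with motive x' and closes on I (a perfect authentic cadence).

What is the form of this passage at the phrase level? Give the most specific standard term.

contrasting double period

Four phrases in two halves: the first half (mm. 50–61) ends with a half cadence, the second (bars 62–73) with a perfect authentic cadence — a large antecedent–consequent pair, i.e. a double period.
Phrase 3 begins with different material from phrase 1, making it contrasting.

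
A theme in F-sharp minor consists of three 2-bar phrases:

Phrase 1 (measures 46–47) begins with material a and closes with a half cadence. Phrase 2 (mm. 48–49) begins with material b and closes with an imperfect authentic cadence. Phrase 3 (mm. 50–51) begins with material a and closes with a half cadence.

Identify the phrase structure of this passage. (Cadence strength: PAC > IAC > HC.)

phrase group

The final phrase closes with a half cadence, which is not stronger than the preceding imperfect authentic cadence; the 3 phrases lack an overall antecedent–consequent design and so form a phrase group.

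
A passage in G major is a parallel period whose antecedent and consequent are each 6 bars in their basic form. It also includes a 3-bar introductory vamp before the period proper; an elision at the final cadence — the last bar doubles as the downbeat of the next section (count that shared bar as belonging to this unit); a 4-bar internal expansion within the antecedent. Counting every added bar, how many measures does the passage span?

19 measures

Basic parallel period: 6 + 6 = 12 bars.
12 (basic form) + 3 (introduction) + 4 (internal expansion) = 19.
The elision shares a bar with the next section but does not change this unit's count.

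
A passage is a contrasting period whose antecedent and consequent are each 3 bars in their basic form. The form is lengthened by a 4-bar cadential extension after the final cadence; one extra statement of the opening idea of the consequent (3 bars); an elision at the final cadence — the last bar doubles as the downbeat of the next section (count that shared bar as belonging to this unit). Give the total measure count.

13 measures

Basic contrasting period: 3 + 3 = 6 bars.
6 (basic form) + 4 (cadential extension) + 3 (extra statement) = 13.
The elision shares a bar with the next section but does not change this unit's count.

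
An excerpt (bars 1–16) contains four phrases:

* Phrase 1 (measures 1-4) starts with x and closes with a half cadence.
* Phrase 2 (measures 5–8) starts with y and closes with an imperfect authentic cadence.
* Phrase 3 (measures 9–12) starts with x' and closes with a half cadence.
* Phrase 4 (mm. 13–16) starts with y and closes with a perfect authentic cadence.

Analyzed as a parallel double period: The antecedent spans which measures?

measures 1–8

In a double period the four phrases pair into a large antecedent (phrases 1–2, ending imperfect authentic cadence) and a large consequent (phrases 3–4, ending perfect authentic cadence). The antecedent spans measures 1–8.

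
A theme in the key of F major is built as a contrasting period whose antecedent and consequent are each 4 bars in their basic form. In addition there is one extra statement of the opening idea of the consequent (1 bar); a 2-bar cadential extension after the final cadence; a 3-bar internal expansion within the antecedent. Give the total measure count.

Basic contrasting period: 4 + 4 = 8 bars.
8 (basic form) + 1 (extra statement) + 2 (cadential extension) + 3 (internal expansion) = 14.

14 measures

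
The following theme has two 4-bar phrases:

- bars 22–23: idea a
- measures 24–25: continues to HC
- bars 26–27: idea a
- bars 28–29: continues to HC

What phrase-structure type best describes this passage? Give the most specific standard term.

Both phrases have the same opening (a) and the same cadence (half cadence): the second is a restatement, not a consequent, so this is a repeated phrase rather than a period.

repeated phrase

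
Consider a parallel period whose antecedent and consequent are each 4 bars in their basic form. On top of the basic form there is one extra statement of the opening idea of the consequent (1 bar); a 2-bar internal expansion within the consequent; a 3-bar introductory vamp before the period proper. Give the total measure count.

Basic parallel period: 4 + 4 = 8 bars.
8 (basic form) + 1 (extra statement) + 2 (internal expansion) + 3 (introduction) = 14.

14 measures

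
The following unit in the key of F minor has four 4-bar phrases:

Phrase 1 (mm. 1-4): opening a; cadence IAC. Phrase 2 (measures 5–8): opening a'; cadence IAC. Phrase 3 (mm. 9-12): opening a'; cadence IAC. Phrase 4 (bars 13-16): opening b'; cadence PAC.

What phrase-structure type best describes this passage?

Four phrases in two halves: the first half (measures 1-8) ends with an imperfect authentic cadence, the second (bars 9–16) with a perfect authentic cadence — a large antecedent–consequent pair, i.e. a double period.
Phrase 3 begins with the same material as phrase 1, making it parallel.

parallel double period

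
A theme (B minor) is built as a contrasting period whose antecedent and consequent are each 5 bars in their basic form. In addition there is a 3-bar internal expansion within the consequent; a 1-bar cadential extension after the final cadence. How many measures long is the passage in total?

Basic contrasting period: 5 + 5 = 10 bars.
10 (basic form) + 3 (internal expansion) + 1 (cadential extension) = 14.

14 measures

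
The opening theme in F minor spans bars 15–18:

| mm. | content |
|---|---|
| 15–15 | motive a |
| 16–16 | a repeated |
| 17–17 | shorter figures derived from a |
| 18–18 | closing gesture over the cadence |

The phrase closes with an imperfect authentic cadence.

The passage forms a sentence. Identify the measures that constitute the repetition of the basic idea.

measures 16–16

The presentation of a sentence is the basic idea (measure 15) plus its repetition (m. 16); the repetition of the basic idea is therefore measure 16.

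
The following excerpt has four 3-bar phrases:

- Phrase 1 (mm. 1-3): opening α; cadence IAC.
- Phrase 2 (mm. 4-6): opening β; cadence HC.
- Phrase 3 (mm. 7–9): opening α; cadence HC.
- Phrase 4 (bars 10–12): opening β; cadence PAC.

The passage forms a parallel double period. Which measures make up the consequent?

measures 7–12

In a double period the four phrases pair into a large antecedent (phrases 1–2, ending half cadence) and a large consequent (phrases 3–4, ending perfect authentic cadence). The consequent spans mm. 7–12.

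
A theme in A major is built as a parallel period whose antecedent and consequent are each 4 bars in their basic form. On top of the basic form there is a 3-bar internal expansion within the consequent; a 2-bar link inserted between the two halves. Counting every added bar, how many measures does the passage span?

Basic parallel period: 4 + 4 = 8 bars.
8 (basic form) + 3 (internal expansion) + 2 (link) = 13.

13 measures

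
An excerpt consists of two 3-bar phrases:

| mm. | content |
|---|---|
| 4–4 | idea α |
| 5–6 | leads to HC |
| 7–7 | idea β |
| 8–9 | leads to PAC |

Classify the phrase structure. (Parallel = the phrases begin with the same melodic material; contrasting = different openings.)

contrasting period

Phrase 1 ends with a half cadence (weaker) and phrase 2 with a perfect authentic cadence (stronger): antecedent + consequent = a period.
The two phrases open with different material (α / β), so the period is contrasting.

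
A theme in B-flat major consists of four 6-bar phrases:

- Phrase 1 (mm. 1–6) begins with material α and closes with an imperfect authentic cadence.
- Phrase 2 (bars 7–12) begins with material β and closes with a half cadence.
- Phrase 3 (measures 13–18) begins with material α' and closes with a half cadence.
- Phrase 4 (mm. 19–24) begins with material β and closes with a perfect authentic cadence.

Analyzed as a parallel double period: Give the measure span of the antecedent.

measures 1–12

In a double period the four phrases pair into a large antecedent (phrases 1–2, ending half cadence) and a large consequent (phrases 3–4, ending perfect authentic cadence). The antecedent spans mm. 1-12.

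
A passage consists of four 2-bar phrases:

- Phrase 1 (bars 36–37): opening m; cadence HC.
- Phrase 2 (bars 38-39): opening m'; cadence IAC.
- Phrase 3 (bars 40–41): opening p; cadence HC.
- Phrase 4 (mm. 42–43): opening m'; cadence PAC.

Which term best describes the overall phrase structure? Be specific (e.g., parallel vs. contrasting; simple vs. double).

Four phrases in two halves: the first half (measures 36-39) ends with an imperfect authentic cadence, the second (bars 40–43) with a perfect authentic cadence — a large antecedent–consequent pair, i.e. a double period.
Phrase 3 begins with different material from phrase 1, making it contrasting.

contrasting double period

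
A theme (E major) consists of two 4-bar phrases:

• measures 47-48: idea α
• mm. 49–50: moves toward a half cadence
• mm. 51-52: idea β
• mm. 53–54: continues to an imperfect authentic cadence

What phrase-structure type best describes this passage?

Phrase 1 ends with a half cadence (weaker) and phrase 2 with an imperfect authentic cadence (stronger): antecedent + consequent = a period.
The two phrases open with different material (α / β), so the period is contrasting.

contrasting period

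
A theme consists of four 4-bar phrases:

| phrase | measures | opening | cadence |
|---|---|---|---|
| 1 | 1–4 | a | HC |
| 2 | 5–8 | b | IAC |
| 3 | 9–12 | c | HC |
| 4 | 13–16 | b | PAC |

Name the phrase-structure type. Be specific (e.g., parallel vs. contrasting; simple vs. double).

contrasting double period

Four phrases in two halves: the first half (mm. 1–8) ends with an imperfect authentic cadence, the second (mm. 9–16) with a perfect authentic cadence — a large antecedent–consequent pair, i.e. a double period.
Phrase 3 begins with different material from phrase 1, making it contrasting.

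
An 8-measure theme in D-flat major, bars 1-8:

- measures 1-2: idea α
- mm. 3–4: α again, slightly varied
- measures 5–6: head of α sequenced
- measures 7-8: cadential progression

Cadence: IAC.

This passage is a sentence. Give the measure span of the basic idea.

The presentation of a sentence is the basic idea (mm. 1-2) plus its repetition (bars 3–4); the basic idea is therefore mm. 1-2.

measures 1–2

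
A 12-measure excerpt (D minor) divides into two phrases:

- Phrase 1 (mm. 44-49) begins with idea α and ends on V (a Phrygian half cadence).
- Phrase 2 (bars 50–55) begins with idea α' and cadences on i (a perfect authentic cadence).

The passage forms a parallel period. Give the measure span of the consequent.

measures 50–55

The phrase ending with the weaker cadence (Phrygian half cadence) is the antecedent; the one ending more conclusively (perfect authentic cadence) is the consequent. The consequent is measures 50–55.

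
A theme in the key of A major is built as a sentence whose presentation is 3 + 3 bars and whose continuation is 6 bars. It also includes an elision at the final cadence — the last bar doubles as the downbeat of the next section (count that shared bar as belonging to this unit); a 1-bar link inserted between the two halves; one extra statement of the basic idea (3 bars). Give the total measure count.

Basic sentence: 3 + 3 + 6 = 12 bars.
12 (basic form) + 1 (link) + 3 (extra statement) = 16.
The elision shares a bar with the next section but does not change this unit's count.

16 measures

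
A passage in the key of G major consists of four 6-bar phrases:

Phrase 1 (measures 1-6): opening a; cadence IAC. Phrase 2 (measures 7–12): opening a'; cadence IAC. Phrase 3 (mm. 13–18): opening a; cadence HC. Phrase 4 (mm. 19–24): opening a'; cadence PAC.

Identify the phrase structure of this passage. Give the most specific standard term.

Four phrases in two halves: the first half (measures 1–12) ends with an imperfect authentic cadence, the second (bars 13–24) with a perfect authentic cadence — a large antecedent–consequent pair, i.e. a double period.
Phrase 3 begins with the same material as phrase 1, making it parallel.

parallel double period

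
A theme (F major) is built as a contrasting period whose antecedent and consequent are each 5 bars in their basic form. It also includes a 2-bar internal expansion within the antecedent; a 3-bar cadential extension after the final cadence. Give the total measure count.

Basic contrasting period: 5 + 5 = 10 bars.
10 (basic form) + 2 (internal expansion) + 3 (cadential extension) = 15.

15 measures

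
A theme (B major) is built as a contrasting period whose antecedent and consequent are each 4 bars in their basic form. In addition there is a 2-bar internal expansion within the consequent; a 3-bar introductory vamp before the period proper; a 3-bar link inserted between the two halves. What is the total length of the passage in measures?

16 measures

Basic contrasting period: 4 + 4 = 8 bars.
8 (basic form) + 2 (internal expansion) + 3 (introduction) + 3 (link) = 16.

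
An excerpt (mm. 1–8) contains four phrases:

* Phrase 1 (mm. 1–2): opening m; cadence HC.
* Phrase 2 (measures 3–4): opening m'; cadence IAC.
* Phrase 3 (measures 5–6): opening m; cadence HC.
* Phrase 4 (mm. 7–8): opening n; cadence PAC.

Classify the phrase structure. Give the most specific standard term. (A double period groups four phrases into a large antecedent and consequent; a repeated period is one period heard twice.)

parallel double period

Four phrases in two halves: the first half (bars 1-4) ends with an imperfect authentic cadence, the second (mm. 5-8) with a perfect authentic cadence — a large antecedent–consequent pair, i.e. a double period.
Phrase 3 begins with the same material as phrase 1, making it parallel.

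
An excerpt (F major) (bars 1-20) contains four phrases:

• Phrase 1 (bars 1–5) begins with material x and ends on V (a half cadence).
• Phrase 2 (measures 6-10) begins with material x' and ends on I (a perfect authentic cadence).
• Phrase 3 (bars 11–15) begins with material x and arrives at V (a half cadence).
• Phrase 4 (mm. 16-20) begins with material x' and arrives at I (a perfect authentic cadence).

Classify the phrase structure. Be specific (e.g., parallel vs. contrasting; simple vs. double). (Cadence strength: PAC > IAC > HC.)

The cadence pattern HC–PAC–HC–PAC is weak–strong twice, and phrases 3–4 restate phrases 1–2: a period heard twice, not a double period (which would end weakly at phrase 2).

repeated period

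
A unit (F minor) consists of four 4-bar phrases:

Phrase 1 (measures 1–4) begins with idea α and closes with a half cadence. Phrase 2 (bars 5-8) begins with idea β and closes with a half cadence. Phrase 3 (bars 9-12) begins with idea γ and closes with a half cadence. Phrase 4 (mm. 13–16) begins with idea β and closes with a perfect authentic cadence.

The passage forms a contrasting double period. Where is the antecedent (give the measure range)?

measures 1–8

In a double period the four phrases pair into a large antecedent (phrases 1–2, ending half cadence) and a large consequent (phrases 3–4, ending perfect authentic cadence). The antecedent spans bars 1–8.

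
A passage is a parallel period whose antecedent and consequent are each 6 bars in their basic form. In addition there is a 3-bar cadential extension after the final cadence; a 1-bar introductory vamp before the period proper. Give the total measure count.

16 measures

Basic parallel period: 6 + 6 = 12 bars.
12 (basic form) + 3 (cadential extension) + 1 (introduction) = 16.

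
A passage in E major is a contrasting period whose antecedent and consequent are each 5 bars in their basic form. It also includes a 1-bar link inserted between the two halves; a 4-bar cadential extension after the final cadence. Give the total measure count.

15 measures

Basic contrasting period: 5 + 5 = 10 bars.
10 (basic form) + 1 (link) + 4 (cadential extension) = 15.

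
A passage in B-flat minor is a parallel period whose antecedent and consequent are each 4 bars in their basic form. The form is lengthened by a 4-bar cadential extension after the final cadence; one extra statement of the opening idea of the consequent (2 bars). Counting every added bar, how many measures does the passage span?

Basic parallel period: 4 + 4 = 8 bars.
8 (basic form) + 4 (cadential extension) + 2 (extra statement) = 14.

14 measures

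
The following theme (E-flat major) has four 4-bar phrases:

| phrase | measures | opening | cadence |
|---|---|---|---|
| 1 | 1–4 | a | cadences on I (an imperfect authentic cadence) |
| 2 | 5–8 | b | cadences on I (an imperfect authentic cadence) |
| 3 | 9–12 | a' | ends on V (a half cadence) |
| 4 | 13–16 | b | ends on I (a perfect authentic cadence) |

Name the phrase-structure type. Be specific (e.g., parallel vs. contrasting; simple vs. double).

Four phrases in two halves: the first half (measures 1-8) ends with an imperfect authentic cadence, the second (bars 9–16) with a perfect authentic cadence — a large antecedent–consequent pair, i.e. a double period.
Phrase 3 begins with the same material as phrase 1, making it parallel.

parallel double period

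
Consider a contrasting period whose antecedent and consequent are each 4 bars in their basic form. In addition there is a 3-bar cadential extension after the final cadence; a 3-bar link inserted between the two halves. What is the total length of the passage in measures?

Basic contrasting period: 4 + 4 = 8 bars.
8 (basic form) + 3 (cadential extension) + 3 (link) = 14.

14 measures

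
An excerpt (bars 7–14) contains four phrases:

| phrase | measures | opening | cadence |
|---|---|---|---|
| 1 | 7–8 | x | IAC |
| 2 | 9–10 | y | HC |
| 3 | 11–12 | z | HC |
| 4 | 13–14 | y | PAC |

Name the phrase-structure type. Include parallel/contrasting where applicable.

Four phrases in two halves: the first half (bars 7–10) ends with a half cadence, the second (bars 11–14) with a perfect authentic cadence — a large antecedent–consequent pair, i.e. a double period.
Phrase 3 begins with different material from phrase 1, making it contrasting.

contrasting double period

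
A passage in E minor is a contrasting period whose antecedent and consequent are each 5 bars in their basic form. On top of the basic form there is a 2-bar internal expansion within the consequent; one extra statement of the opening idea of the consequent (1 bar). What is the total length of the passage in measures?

Basic contrasting period: 5 + 5 = 10 bars.
10 (basic form) + 2 (internal expansion) + 1 (extra statement) = 13.

13 measures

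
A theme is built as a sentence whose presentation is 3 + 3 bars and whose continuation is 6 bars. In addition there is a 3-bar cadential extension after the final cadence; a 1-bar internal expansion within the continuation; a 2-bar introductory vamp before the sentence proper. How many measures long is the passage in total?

Basic sentence: 3 + 3 + 6 = 12 bars.
12 (basic form) + 3 (cadential extension) + 1 (internal expansion) + 2 (introduction) = 18.

18 measures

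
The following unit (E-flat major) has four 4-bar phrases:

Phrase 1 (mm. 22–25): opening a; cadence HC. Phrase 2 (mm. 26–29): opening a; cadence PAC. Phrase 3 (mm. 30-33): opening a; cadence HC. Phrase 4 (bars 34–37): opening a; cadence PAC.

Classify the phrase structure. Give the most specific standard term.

repeated period

The cadence pattern HC–PAC–HC–PAC is weak–strong twice, and phrases 3–4 restate phrases 1–2: a period heard twice, not a double period (which would end weakly at phrase 2).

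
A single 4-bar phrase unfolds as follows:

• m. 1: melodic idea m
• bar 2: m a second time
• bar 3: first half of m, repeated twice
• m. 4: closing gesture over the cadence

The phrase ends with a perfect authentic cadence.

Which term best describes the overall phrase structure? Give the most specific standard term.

sentence

Basic idea (m. 1) + its repetition (measure 2) form the presentation; fragmentation and cadence (mm. 3–4) form the continuation — the 4-bar whole is a sentence.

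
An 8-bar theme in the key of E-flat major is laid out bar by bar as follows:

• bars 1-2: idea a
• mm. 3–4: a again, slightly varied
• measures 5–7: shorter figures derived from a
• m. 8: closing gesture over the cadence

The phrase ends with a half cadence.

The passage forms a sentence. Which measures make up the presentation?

The presentation of a sentence is the basic idea (measures 1-2) plus its repetition (mm. 3–4); the presentation is therefore measures 1–4.

measures 1–4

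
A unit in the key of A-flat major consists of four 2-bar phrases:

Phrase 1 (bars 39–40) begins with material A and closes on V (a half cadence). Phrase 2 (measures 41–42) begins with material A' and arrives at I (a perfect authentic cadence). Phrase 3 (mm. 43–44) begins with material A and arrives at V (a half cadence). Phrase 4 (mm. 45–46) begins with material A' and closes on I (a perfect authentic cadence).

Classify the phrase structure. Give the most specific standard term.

The cadence pattern HC–PAC–HC–PAC is weak–strong twice, and phrases 3–4 restate phrases 1–2: a period heard twice, not a double period (which would end weakly at phrase 2).

repeated period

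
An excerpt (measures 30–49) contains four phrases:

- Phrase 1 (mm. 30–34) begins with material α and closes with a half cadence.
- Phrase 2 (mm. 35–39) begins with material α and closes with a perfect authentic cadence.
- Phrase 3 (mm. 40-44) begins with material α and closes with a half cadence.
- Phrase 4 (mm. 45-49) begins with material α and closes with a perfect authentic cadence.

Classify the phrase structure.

The cadence pattern HC–PAC–HC–PAC is weak–strong twice, and phrases 3–4 restate phrases 1–2: a period heard twice, not a double period (which would end weakly at phrase 2).

repeated period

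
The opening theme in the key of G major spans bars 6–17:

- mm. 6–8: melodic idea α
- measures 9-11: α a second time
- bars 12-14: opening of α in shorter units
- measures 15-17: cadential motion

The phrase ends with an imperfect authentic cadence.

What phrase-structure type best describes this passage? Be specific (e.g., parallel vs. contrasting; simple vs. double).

sentence

Basic idea (mm. 6–8) + its repetition (mm. 9-11) form the presentation; fragmentation and cadence (measures 12–17) form the continuation — the 12-bar whole is a sentence.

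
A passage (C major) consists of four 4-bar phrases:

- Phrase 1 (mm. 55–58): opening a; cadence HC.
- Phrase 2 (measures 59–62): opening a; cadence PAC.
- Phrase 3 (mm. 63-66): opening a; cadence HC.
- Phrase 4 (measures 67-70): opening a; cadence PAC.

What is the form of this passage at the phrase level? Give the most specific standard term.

The cadence pattern HC–PAC–HC–PAC is weak–strong twice, and phrases 3–4 restate phrases 1–2: a period heard twice, not a double period (which would end weakly at phrase 2).

repeated period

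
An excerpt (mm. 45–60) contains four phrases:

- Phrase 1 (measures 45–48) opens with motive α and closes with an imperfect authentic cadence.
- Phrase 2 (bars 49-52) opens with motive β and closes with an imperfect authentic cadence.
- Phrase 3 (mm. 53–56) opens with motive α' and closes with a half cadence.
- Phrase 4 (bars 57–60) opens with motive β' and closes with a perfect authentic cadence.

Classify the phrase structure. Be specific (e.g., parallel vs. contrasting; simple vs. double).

parallel double period

Four phrases in two halves: the first half (bars 45–52) ends with an imperfect authentic cadence, the second (mm. 53–60) with a perfect authentic cadence — a large antecedent–consequent pair, i.e. a double period.
Phrase 3 begins with the same material as phrase 1, making it parallel.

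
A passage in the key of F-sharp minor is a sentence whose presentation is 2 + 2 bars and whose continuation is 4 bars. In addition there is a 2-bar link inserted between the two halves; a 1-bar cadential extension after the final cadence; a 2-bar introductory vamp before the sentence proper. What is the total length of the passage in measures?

Basic sentence: 2 + 2 + 4 = 8 bars.
8 (basic form) + 2 (link) + 1 (cadential extension) + 2 (introduction) = 13.

13 measures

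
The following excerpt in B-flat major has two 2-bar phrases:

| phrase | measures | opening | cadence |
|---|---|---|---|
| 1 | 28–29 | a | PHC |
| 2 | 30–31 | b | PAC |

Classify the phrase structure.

contrasting period

Phrase 1 ends with a Phrygian half cadence (weaker) and phrase 2 with a perfect authentic cadence (stronger): antecedent + consequent = a period.
The two phrases open with different material (a / b), so the period is contrasting.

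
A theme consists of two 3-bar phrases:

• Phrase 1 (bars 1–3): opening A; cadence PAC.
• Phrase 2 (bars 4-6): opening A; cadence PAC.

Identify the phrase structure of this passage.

repeated phrase

Both phrases have the same opening (A) and the same cadence (perfect authentic cadence): the second is a restatement, not a consequent, so this is a repeated phrase rather than a period.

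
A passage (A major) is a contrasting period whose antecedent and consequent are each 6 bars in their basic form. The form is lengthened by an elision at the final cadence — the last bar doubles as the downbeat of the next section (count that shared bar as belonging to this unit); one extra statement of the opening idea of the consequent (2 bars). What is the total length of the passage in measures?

Basic contrasting period: 6 + 6 = 12 bars.
12 (basic form) + 2 (extra statement) = 14.
The elision shares a bar with the next section but does not change this unit's count.

14 measures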